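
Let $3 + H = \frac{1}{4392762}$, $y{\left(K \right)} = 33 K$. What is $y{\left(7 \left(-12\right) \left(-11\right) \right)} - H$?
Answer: $\frac{133957277189}{4392762} \approx 30495.0$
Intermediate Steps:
$H = - \frac{13178285}{4392762}$ ($H = -3 + \frac{1}{4392762} = - \frac{13178285}{4392762} \approx -3.0$)
$y{\left(7 \left(-12\right) \left(-11\right) \right)} - H = 33 \cdot 7 \left(-12\right) \left(-11\right) - - \frac{13178285}{4392762} = 33 \left(\left(-84\right) \left(-11\right)\right) + \frac{13178285}{4392762} = 33 \cdot 924 + \frac{13178285}{4392762} = 30492 + \frac{13178285}{4392762} = \frac{133957277189}{4392762}$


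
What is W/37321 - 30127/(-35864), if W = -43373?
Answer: -431159505/1338480344 ≈ -0.32213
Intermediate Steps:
W/37321 - 30127/(-35864) = -43373/37321 - 30127/(-35864) = -43373*1/37321 - 30127*(-1/35864) = -43373/37321 + 30127/35864 = -431159505/1338480344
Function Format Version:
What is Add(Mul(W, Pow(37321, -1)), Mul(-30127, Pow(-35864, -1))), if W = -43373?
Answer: Rational(-431159505, 1338480344) ≈ -0.32213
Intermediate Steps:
Add(Mul(W, Pow(37321, -1)), Mul(-30127, Pow(-35864, -1))) = Add(Mul(-43373, Pow(37321, -1)), Mul(-30127, Pow(-35864, -1))) = Add(Mul(-43373, Rational(1, 37321)), Mul(-30127, Rational(-1, 35864))) = Add(Rational(-43373, 37321), Rational(30127, 35864)) = Rational(-431159505, 1338480344)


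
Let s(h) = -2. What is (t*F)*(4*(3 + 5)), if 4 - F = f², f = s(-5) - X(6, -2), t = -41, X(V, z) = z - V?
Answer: 41984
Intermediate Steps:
f = 6 (f = -2 - (-2 - 1*6) = -2 - (-2 - 6) = -2 - 1*(-8) = -2 + 8 = 6)
F = -32 (F = 4 - 1*6² = 4 - 1*36 = 4 - 36 = -32)
(t*F)*(4*(3 + 5)) = (-41*(-32))*(4*(3 + 5)) = 1312*(4*8) = 1312*32 = 41984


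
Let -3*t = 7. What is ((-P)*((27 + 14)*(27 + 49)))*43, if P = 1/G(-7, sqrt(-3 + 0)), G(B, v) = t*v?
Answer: -133988*I*sqrt(3)/7 ≈ -33153.0*I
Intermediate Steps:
t = -7/3 (t = -1/3*7 = -7/3 ≈ -2.3333)
G(B, v) = -7*v/3
P = I*sqrt(3)/7 (P = 1/(-7*sqrt(-3 + 0)/3) = 1/(-7*I*sqrt(3)/3) = I*sqrt(3)/7 ≈ 0.24744*I)
((-P)*((27 + 14)*(27 + 49)))*43 = ((-I*sqrt(3)/7)*((27 + 14)*(27 + 49)))*43 = ((-I*sqrt(3)/7)*(41*76))*43 = (-I*sqrt(3)/7*3116)*43 = -3116*I*sqrt(3)/7*43 = -133988*I*sqrt(3)/7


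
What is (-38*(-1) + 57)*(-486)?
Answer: -46170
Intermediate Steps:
(-38*(-1) + 57)*(-486) = (38 + 57)*(-486) = 95*(-486) = -46170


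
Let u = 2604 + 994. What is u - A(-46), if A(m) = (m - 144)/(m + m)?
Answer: 165413/46 ≈ 3595.9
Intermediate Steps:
u = 3598
A(m) = (-144 + m)/(2*m) (A(m) = (-144 + m)/((2*m)) = (-144 + m)*(1/(2*m)) = (-144 + m)/(2*m))
u - A(-46) = 3598 - (-144 - 46)/(2*(-46)) = 3598 - (-1)*(-190)/(2*46) = 3598 - 1*95/46 = 3598 - 95/46 = 165413/46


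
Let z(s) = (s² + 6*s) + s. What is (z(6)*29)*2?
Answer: 4524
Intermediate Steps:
z(s) = s² + 7*s
(z(6)*29)*2 = ((6*(7 + 6))*29)*2 = ((6*13)*29)*2 = (78*29)*2 = 2262*2 = 4524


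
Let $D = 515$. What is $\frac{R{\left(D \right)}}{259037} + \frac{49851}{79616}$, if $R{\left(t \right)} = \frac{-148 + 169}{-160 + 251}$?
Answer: $\frac{167872534179}{268105367296} \approx 0.62614$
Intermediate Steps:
$R{\left(t \right)} = \frac{3}{13}$ ($R{\left(t \right)} = \frac{21}{91} = 21 \cdot \frac{1}{91} = \frac{3}{13}$)
$\frac{R{\left(D \right)}}{259037} + \frac{49851}{79616} = \frac{3}{13 \cdot 259037} + \frac{49851}{79616} = \frac{3}{13} \cdot \frac{1}{259037} + 49851 \cdot \frac{1}{79616} = \frac{3}{3367481} + \frac{49851}{79616} = \frac{167872534179}{268105367296}$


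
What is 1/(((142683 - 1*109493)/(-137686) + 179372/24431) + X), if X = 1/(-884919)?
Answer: 1488348215535027/10568651552725436 ≈ 0.14083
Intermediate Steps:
X = -1/884919 ≈ -1.1300e-6
1/(((142683 - 1*109493)/(-137686) + 179372/24431) + X) = 1/(((142683 - 1*109493)/(-137686) + 179372/24431) - 1/884919) = 1/(((142683 - 109493)*(-1/137686) + 179372*(1/24431)) - 1/884919) = 1/((33190*(-1/137686) + 179372/24431) - 1/884919) = 1/((-16595/68843 + 179372/24431) - 1/884919) = 1/(11943074151/1681903333 - 1/884919) = 1/(10568651552725436/1488348215535027) = 1488348215535027/10568651552725436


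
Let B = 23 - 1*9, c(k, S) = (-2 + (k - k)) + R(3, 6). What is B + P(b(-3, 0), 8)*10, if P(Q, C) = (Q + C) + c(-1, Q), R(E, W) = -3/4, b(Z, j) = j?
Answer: 133/2 ≈ 66.500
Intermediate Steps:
R(E, W) = -¾ (R(E, W) = -3*¼ = -¾)
c(k, S) = -11/4 (c(k, S) = (-2 + (k - k)) - ¾ = (-2 + 0) - ¾ = -2 - ¾ = -11/4)
P(Q, C) = -11/4 + C + Q (P(Q, C) = (Q + C) - 11/4 = (C + Q) - 11/4 = -11/4 + C + Q)
B = 14 (B = 23 - 9 = 14)
B + P(b(-3, 0), 8)*10 = 14 + (-11/4 + 8 + 0)*10 = 14 + (21/4)*10 = 14 + 105/2 = 133/2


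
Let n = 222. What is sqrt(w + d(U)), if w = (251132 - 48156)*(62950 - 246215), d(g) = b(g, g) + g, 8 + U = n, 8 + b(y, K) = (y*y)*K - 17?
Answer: I*sqrt(37188596107) ≈ 1.9284e+5*I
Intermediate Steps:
b(y, K) = -25 + K*y**2 (b(y, K) = -8 + ((y*y)*K - 17) = -8 + (y**2*K - 17) = -8 + (K*y**2 - 17) = -8 + (-17 + K*y**2) = -25 + K*y**2)
U = 214 (U = -8 + 222 = 214)
d(g) = -25 + g + g**3 (d(g) = (-25 + g*g**2) + g = (-25 + g**3) + g = -25 + g + g**3)
w = -37198396640 (w = 202976*(-183265) = -37198396640)
sqrt(w + d(U)) = sqrt(-37198396640 + (-25 + 214 + 214**3)) = sqrt(-37198396640 + (-25 + 214 + 9800344)) = sqrt(-37198396640 + 9800533) = sqrt(-37188596107) = I*sqrt(37188596107)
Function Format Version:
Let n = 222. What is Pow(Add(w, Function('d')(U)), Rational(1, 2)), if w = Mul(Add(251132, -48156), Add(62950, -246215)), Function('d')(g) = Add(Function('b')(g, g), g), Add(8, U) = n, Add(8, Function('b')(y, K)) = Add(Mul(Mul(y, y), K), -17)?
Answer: Mul(I, Pow(37188596107, Rational(1, 2))) ≈ Mul(1.9284e+5, I)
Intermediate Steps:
Function('b')(y, K) = Add(-25, Mul(K, Pow(y, 2))) (Function('b')(y, K) = Add(-8, Add(Mul(Mul(y, y), K), -17)) = Add(-8, Add(Mul(Pow(y, 2), K), -17)) = Add(-8, Add(Mul(K, Pow(y, 2)), -17)) = Add(-8, Add(-17, Mul(K, Pow(y, 2)))) = Add(-25, Mul(K, Pow(y, 2))))
U = 214 (U = Add(-8, 222) = 214)
Function('d')(g) = Add(-25, g, Pow(g, 3)) (Function('d')(g) = Add(Add(-25, Mul(g, Pow(g, 2))), g) = Add(Add(-25, Pow(g, 3)), g) = Add(-25, g, Pow(g, 3)))
w = -37198396640 (w = Mul(202976, -183265) = -37198396640)
Pow(Add(w, Function('d')(U)), Rational(1, 2)) = Pow(Add(-37198396640, Add(-25, 214, Pow(214, 3))), Rational(1, 2)) = Pow(Add(-37198396640, Add(-25, 214, 9800344)), Rational(1, 2)) = Pow(Add(-37198396640, 9800533), Rational(1, 2)) = Pow(-37188596107, Rational(1, 2)) = Mul(I, Pow(37188596107, Rational(1, 2)))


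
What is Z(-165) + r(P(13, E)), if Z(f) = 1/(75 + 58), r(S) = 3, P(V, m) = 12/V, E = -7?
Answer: 400/133 ≈ 3.0075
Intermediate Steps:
Z(f) = 1/133
Z(-165) + r(P(13, E)) = 1/133 + 3 = 400/133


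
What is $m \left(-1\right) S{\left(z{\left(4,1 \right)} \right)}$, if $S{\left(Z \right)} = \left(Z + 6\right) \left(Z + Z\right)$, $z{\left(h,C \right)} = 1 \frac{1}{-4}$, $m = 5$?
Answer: $\frac{115}{8} \approx 14.375$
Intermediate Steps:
$z{\left(h,C \right)} = - \frac{1}{4}$ ($z{\left(h,C \right)} = 1 \left(- \frac{1}{4}\right) = - \frac{1}{4}$)
$S{\left(Z \right)} = 2 Z \left(6 + Z\right)$ ($S{\left(Z \right)} = \left(6 + Z\right) 2 Z = 2 Z \left(6 + Z\right)$)
$m \left(-1\right) S{\left(z{\left(4,1 \right)} \right)} = 5 \left(-1\right) 2 \left(- \frac{1}{4}\right) \left(6 - \frac{1}{4}\right) = - 5 \cdot 2 \left(- \frac{1}{4}\right) \frac{23}{4} = \left(-5\right) \left(- \frac{23}{8}\right) = \frac{115}{8}$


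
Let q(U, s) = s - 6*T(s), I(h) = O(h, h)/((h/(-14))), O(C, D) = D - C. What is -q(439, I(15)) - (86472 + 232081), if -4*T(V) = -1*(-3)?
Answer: -637115/2 ≈ -3.1856e+5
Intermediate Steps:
T(V) = -3/4 (T(V) = -(-1)*(-3)/4 = -1/4*3 = -3/4)
I(h) = 0 (I(h) = (h - h)/((h/(-14))) = 0/((h*(-1/14))) = 0/((-h/14)) = 0*(-14/h) = 0)
q(U, s) = 9/2 + s (q(U, s) = s - 6*(-3/4) = s + 9/2 = 9/2 + s)
-q(439, I(15)) - (86472 + 232081) = -(9/2 + 0) - (86472 + 232081) = -1*9/2 - 1*318553 = -9/2 - 318553 = -637115/2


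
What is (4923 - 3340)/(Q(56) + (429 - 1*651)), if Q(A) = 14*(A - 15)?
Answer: 1583/352 ≈ 4.4972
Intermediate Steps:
Q(A) = -210 + 14*A (Q(A) = 14*(-15 + A) = -210 + 14*A)
(4923 - 3340)/(Q(56) + (429 - 1*651)) = (4923 - 3340)/((-210 + 14*56) + (429 - 1*651)) = 1583/((-210 + 784) + (429 - 651)) = 1583/(574 - 222) = 1583/352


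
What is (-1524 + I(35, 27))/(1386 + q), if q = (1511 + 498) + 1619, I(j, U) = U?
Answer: -1497/5014 ≈ -0.29856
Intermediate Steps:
q = 3628 (q = 2009 + 1619 = 3628)
(-1524 + I(35, 27))/(1386 + q) = (-1524 + 27)/(1386 + 3628) = -1497/5014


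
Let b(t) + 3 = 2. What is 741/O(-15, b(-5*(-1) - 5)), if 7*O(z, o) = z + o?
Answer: -5187/16 ≈ -324.19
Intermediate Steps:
b(t) = -1 (b(t) = -3 + 2 = -1)
O(z, o) = o/7 + z/7 (O(z, o) = (z + o)/7 = (o + z)/7 = o/7 + z/7)
741/O(-15, b(-5*(-1) - 5)) = 741/((1/7)*(-1) + (1/7)*(-15)) = 741/(-1/7 - 15/7) = 741/(-16/7) = 741*(-7/16) = -5187/16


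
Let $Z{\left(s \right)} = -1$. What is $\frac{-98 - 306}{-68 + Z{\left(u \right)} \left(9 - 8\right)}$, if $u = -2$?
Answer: $\frac{404}{69} \approx 5.8551$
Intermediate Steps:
$\frac{-98 - 306}{-68 + Z{\left(u \right)} \left(9 - 8\right)} = \frac{-98 - 306}{-68 - \left(9 - 8\right)} = - \frac{404}{-68 - 1} = - \frac{404}{-69} = \left(-404\right) \left(- \frac{1}{69}\right) = \frac{404}{69}$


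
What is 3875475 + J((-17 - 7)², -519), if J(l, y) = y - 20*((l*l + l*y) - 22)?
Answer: 3218756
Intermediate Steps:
J(l, y) = 440 + y - 20*l² - 20*l*y (J(l, y) = y - 20*((l² + l*y) - 22) = y - 20*(-22 + l² + l*y) = y + (440 - 20*l² - 20*l*y) = 440 + y - 20*l² - 20*l*y)
3875475 + J((-17 - 7)², -519) = 3875475 + (440 - 519 - 20*(-17 - 7)⁴ - 20*(-17 - 7)²*(-519)) = 3875475 + (440 - 519 - 20*((-24)²)² - 20*(-24)²*(-519)) = 3875475 + (440 - 519 - 20*576² - 20*576*(-519)) = 3875475 + (440 - 519 - 20*331776 + 5978880) = 3875475 + (440 - 519 - 6635520 + 5978880) = 3875475 - 656719 = 3218756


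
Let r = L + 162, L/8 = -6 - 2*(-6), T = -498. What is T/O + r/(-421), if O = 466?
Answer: -153759/98093 ≈ -1.5675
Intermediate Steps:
L = 48 (L = 8*(-6 - 2*(-6)) = 8*(-6 + 12) = 8*6 = 48)
r = 210 (r = 48 + 162 = 210)
T/O + r/(-421) = -498/466 + 210/(-421) = -498*1/466 + 210*(-1/421) = -249/233 - 210/421 = -153759/98093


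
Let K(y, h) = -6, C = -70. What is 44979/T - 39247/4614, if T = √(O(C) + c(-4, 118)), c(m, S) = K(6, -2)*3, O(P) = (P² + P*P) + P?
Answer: -39247/4614 + 44979*√607/2428 ≈ 447.90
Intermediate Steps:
O(P) = P + 2*P² (O(P) = (P² + P²) + P = 2*P² + P = P + 2*P²)
c(m, S) = -18 (c(m, S) = -6*3 = -18)
T = 4*√607 (T = √(-70*(1 + 2*(-70)) - 18) = √(-70*(1 - 140) - 18) = √(-70*(-139) - 18) = √(9730 - 18) = √9712 = 4*√607 ≈ 98.549)
44979/T - 39247/4614 = 44979/((4*√607)) - 39247/4614 = 44979*(√607/2428) - 39247*1/4614 = 44979*√607/2428 - 39247/4614 = -39247/4614 + 44979*√607/2428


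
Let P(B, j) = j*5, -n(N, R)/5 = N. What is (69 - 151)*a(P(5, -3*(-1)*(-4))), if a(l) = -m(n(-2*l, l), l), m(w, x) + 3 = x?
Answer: -5166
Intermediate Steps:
n(N, R) = -5*N
m(w, x) = -3 + x
P(B, j) = 5*j
a(l) = 3 - l (a(l) = -(-3 + l) = 3 - l)
(69 - 151)*a(P(5, -3*(-1)*(-4))) = (69 - 151)*(3 - 5*-3*(-1)*(-4)) = -82*(3 - 5*3*(-4)) = -82*(3 - 5*(-12)) = -82*(3 - 1*(-60)) = -82*(3 + 60) = -82*63 = -5166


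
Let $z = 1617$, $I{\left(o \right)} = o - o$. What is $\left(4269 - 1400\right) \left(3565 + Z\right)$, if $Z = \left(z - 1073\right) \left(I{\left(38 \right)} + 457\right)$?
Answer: $723484337$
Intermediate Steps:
$I{\left(o \right)} = 0$
$Z = 248608$ ($Z = \left(1617 - 1073\right) \left(0 + 457\right) = 544 \cdot 457 = 248608$)
$\left(4269 - 1400\right) \left(3565 + Z\right) = \left(4269 - 1400\right) \left(3565 + 248608\right) = 2869 \cdot 252173 = 723484337$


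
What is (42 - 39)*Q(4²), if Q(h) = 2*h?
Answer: 96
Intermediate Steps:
(42 - 39)*Q(4²) = (42 - 39)*(2*4²) = 3*(2*16) = 3*32 = 96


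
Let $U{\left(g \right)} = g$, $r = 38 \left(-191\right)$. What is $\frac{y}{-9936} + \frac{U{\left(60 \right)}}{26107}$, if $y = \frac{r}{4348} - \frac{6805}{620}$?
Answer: $\frac{41617371805}{11654630966592} \approx 0.0035709$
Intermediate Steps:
$r = -7258$
$y = - \frac{1704405}{134788}$ ($y = - \frac{7258}{4348} - \frac{6805}{620} = \left(-7258\right) \frac{1}{4348} - \frac{1361}{124} = - \frac{3629}{2174} - \frac{1361}{124} = - \frac{1704405}{134788} \approx -12.645$)
$\frac{y}{-9936} + \frac{U{\left(60 \right)}}{26107} = - \frac{1704405}{134788 \left(-9936\right)} + \frac{60}{26107} = \left(- \frac{1704405}{134788}\right) \left(- \frac{1}{9936}\right) + 60 \cdot \frac{1}{26107} = \frac{568135}{446417856} + \frac{60}{26107} = \frac{41617371805}{11654630966592}$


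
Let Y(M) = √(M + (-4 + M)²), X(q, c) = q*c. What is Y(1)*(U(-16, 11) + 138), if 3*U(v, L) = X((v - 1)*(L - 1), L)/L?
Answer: 244*√10/3 ≈ 257.20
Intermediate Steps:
X(q, c) = c*q
U(v, L) = (-1 + L)*(-1 + v)/3 (U(v, L) = ((L*((v - 1)*(L - 1)))/L)/3 = ((L*((-1 + v)*(-1 + L)))/L)/3 = ((L*((-1 + L)*(-1 + v)))/L)/3 = ((L*(-1 + L)*(-1 + v))/L)/3 = ((-1 + L)*(-1 + v))/3 = (-1 + L)*(-1 + v)/3)
Y(1)*(U(-16, 11) + 138) = √(1 + (-4 + 1)²)*((⅓ - ⅓*11 - ⅓*(-16) + (⅓)*11*(-16)) + 138) = √(1 + (-3)²)*((⅓ - 11/3 + 16/3 - 176/3) + 138) = √(1 + 9)*(-170/3 + 138) = √10*(244/3) = 244*√10/3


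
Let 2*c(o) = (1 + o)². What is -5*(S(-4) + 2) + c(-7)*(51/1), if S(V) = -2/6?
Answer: 2729/3 ≈ 909.67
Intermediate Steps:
S(V) = -⅓ (S(V) = -2*⅙ = -⅓)
c(o) = (1 + o)²/2
-5*(S(-4) + 2) + c(-7)*(51/1) = -5*(-⅓ + 2) + ((1 - 7)²/2)*(51/1) = -5*5/3 + ((½)*(-6)²)*(51*1) = -1*25/3 + ((½)*36)*51 = -25/3 + 18*51 = -25/3 + 918 = 2729/3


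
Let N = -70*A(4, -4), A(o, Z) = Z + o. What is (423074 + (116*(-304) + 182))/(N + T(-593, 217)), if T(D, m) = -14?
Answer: -193996/7 ≈ -27714.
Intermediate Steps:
N = 0 (N = -70*(-4 + 4) = -70*0 = 0)
(423074 + (116*(-304) + 182))/(N + T(-593, 217)) = (423074 + (116*(-304) + 182))/(0 - 14) = (423074 + (-35264 + 182))/(-14) = (423074 - 35082)*(-1/14) = 387992*(-1/14) = -193996/7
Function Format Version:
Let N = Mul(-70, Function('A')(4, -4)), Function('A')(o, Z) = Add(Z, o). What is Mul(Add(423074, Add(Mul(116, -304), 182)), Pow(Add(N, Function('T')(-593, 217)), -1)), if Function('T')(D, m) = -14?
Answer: Rational(-193996, 7) ≈ -27714.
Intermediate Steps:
N = 0 (N = Mul(-70, Add(-4, 4)) = Mul(-70, 0) = 0)
Mul(Add(423074, Add(Mul(116, -304), 182)), Pow(Add(N, Function('T')(-593, 217)), -1)) = Mul(Add(423074, Add(Mul(116, -304), 182)), Pow(Add(0, -14), -1)) = Mul(Add(423074, Add(-35264, 182)), Pow(-14, -1)) = Mul(Add(423074, -35082), Rational(-1, 14)) = Mul(387992, Rational(-1, 14)) = Rational(-193996, 7)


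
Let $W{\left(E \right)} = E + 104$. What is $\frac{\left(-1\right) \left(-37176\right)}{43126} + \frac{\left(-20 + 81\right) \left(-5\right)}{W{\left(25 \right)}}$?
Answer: $- \frac{4178863}{2781627} \approx -1.5023$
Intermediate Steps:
$W{\left(E \right)} = 104 + E$
$\frac{\left(-1\right) \left(-37176\right)}{43126} + \frac{\left(-20 + 81\right) \left(-5\right)}{W{\left(25 \right)}} = \frac{\left(-1\right) \left(-37176\right)}{43126} + \frac{\left(-20 + 81\right) \left(-5\right)}{104 + 25} = 37176 \cdot \frac{1}{43126} + \frac{61 \left(-5\right)}{129} = \frac{18588}{21563} - \frac{305}{129} = - \frac{4178863}{2781627}$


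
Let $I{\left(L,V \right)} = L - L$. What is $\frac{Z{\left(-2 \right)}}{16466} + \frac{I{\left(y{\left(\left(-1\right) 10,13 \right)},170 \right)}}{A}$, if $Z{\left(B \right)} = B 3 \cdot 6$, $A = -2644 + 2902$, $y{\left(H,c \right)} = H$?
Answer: $- \frac{18}{8233} \approx -0.0021863$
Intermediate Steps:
$I{\left(L,V \right)} = 0$
$A = 258$
$Z{\left(B \right)} = 18 B$ ($Z{\left(B \right)} = 3 B 6 = 18 B$)
$\frac{Z{\left(-2 \right)}}{16466} + \frac{I{\left(y{\left(\left(-1\right) 10,13 \right)},170 \right)}}{A} = \frac{18 \left(-2\right)}{16466} + \frac{0}{258} = \left(-36\right) \frac{1}{16466} + 0 \cdot \frac{1}{258} = - \frac{18}{8233} + 0 = - \frac{18}{8233}$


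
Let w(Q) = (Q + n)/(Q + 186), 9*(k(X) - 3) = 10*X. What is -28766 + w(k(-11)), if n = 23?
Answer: -45766582/1591 ≈ -28766.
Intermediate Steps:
k(X) = 3 + 10*X/9 (k(X) = 3 + (10*X)/9 = 3 + 10*X/9)
w(Q) = (23 + Q)/(186 + Q) (w(Q) = (Q + 23)/(Q + 186) = (23 + Q)/(186 + Q))
-28766 + w(k(-11)) = -28766 + (23 + (3 + (10/9)*(-11)))/(186 + (3 + (10/9)*(-11))) = -28766 + (23 + (3 - 110/9))/(186 + (3 - 110/9)) = -28766 + (23 - 83/9)/(186 - 83/9) = -28766 + (124/9)/(1591/9) = -28766 + (9/1591)*(124/9) = -28766 + 124/1591 = -45766582/1591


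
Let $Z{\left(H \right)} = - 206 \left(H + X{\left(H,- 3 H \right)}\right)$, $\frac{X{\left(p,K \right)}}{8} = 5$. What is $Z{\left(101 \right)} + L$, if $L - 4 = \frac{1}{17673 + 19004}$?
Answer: $- \frac{1065173433}{36677} \approx -29042.0$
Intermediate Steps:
$L = \frac{146709}{36677}$ ($L = 4 + \frac{1}{17673 + 19004} = 4 + \frac{1}{36677} = \frac{146709}{36677} \approx 4.0$)
$X{\left(p,K \right)} = 40$ ($X{\left(p,K \right)} = 8 \cdot 5 = 40$)
$Z{\left(H \right)} = -8240 - 206 H$ ($Z{\left(H \right)} = - 206 \left(H + 40\right) = - 206 \left(40 + H\right) = -8240 - 206 H$)
$Z{\left(101 \right)} + L = \left(-8240 - 20806\right) + \frac{146709}{36677} = -29046 + \frac{146709}{36677} = - \frac{1065173433}{36677}$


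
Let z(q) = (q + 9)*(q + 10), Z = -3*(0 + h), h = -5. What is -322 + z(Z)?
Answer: 278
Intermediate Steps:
Z = 15 (Z = -3*(0 - 5) = -3*(-5) = 15)
z(q) = (9 + q)*(10 + q)
-322 + z(Z) = -322 + (90 + 15² + 19*15) = -322 + (90 + 225 + 285) = -322 + 600 = 278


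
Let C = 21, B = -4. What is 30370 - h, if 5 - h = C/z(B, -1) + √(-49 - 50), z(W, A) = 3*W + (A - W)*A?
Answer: 151818/5 + 3*I*√11 ≈ 30364.0 + 9.9499*I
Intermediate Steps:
z(W, A) = 3*W + A*(A - W)
h = 32/5 - 3*I*√11 (h = 5 - (21/((-1)² + 3*(-4) - 1*(-1)*(-4)) + √(-49 - 50)) = 5 - (21/(1 - 12 - 4) + √(-99)) = 5 - (21/(-15) + 3*I*√11) = 5 - (-1/15*21 + 3*I*√11) = 5 - (-7/5 + 3*I*√11) = 5 + (7/5 - 3*I*√11) = 32/5 - 3*I*√11 ≈ 6.4 - 9.9499*I)
30370 - h = 30370 - (32/5 - 3*I*√11) = 30370 + (-32/5 + 3*I*√11) = 151818/5 + 3*I*√11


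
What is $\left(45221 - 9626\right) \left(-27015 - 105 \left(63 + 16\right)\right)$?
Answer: $-1256859450$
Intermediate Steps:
$\left(45221 - 9626\right) \left(-27015 - 105 \left(63 + 16\right)\right) = 35595 \left(-27015 - 8295\right) = 35595 \left(-35310\right) = -1256859450$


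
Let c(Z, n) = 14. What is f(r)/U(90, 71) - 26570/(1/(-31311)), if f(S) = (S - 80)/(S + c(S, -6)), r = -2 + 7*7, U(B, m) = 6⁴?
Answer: 21923105531029/26352 ≈ 8.3193e+8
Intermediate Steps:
U(B, m) = 1296
r = 47 (r = -2 + 49 = 47)
f(S) = (-80 + S)/(14 + S) (f(S) = (S - 80)/(S + 14) = (-80 + S)/(14 + S))
f(r)/U(90, 71) - 26570/(1/(-31311)) = ((-80 + 47)/(14 + 47))/1296 - 26570/(1/(-31311)) = (-33/61)*(1/1296) - 26570/(-1/31311) = ((1/61)*(-33))*(1/1296) - 26570*(-31311) = -33/61*1/1296 + 831933270 = -11/26352 + 831933270 = 21923105531029/26352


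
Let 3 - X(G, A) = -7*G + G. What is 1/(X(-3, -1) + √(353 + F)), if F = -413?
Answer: -1/19 - 2*I*√15/285 ≈ -0.052632 - 0.027179*I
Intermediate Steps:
X(G, A) = 3 + 6*G (X(G, A) = 3 - (-7*G + G) = 3 - (-6)*G = 3 + 6*G)
1/(X(-3, -1) + √(353 + F)) = 1/((3 + 6*(-3)) + √(353 - 413)) = 1/((3 - 18) + √(-60)) = 1/(-15 + 2*I*√15)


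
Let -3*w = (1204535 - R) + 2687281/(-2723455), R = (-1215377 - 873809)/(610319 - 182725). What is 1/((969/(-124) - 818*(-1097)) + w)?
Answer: 216603141212220/107397299946319165883 ≈ 2.0168e-6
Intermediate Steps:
R = -1044593/213797 (R = -2089186/427594 = -2089186*1/427594 = -1044593/213797 ≈ -4.8859)
w = -701362659348072583/1746799525905 (w = -((1204535 - 1*(-1044593/213797)) + 2687281/(-2723455))/3 = -((1204535 + 1044593/213797) + 2687281*(-1/2723455))/3 = -(257527013988/213797 - 2687281/2723455)/3 = -1/3*701362659348072583/582266508635 = -701362659348072583/1746799525905 ≈ -4.0151e+5)
1/((969/(-124) - 818*(-1097)) + w) = 1/((969/(-124) - 818*(-1097)) - 701362659348072583/1746799525905) = 1/((969*(-1/124) + 897346) - 701362659348072583/1746799525905) = 1/((-969/124 + 897346) - 701362659348072583/1746799525905) = 1/(111269935/124 - 701362659348072583/1746799525905) = 1/(107397299946319165883/216603141212220) = 216603141212220/107397299946319165883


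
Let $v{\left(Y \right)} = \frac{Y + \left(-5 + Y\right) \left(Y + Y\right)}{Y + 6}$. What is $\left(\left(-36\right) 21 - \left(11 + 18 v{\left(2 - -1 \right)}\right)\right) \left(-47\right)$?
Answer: $35203$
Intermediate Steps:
$v{\left(Y \right)} = \frac{Y + 2 Y \left(-5 + Y\right)}{6 + Y}$ ($v{\left(Y \right)} = \frac{Y + \left(-5 + Y\right) 2 Y}{6 + Y} = \frac{Y + 2 Y \left(-5 + Y\right)}{6 + Y}$)
$\left(\left(-36\right) 21 - \left(11 + 18 v{\left(2 - -1 \right)}\right)\right) \left(-47\right) = \left(\left(-36\right) 21 - \left(11 + 18 \frac{\left(2 - -1\right) \left(-9 + 2 \left(2 - -1\right)\right)}{6 + \left(2 - -1\right)}\right)\right) \left(-47\right) = \left(-756 - \left(11 + 18 \frac{\left(2 + 1\right) \left(-9 + 2 \left(2 + 1\right)\right)}{6 + \left(2 + 1\right)}\right)\right) \left(-47\right) = \left(-756 - \left(11 + 18 \frac{3 \left(-9 + 2 \cdot 3\right)}{6 + 3}\right)\right) \left(-47\right) = \left(-756 - \left(11 + 18 \frac{3 \left(-9 + 6\right)}{9}\right)\right) \left(-47\right) = \left(-756 - \left(11 + 18 \cdot 3 \cdot \frac{1}{9} \left(-3\right)\right)\right) \left(-47\right) = \left(-756 - -7\right) \left(-47\right) = \left(-756 + \left(18 - 11\right)\right) \left(-47\right) = \left(-756 + 7\right) \left(-47\right) = \left(-749\right) \left(-47\right) = 35203$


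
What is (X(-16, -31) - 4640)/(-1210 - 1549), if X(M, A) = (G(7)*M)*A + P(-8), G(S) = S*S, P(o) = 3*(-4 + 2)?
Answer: -19658/2759 ≈ -7.1250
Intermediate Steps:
P(o) = -6 (P(o) = 3*(-2) = -6)
G(S) = S²
X(M, A) = -6 + 49*A*M (X(M, A) = (7²*M)*A - 6 = (49*M)*A - 6 = 49*A*M - 6 = -6 + 49*A*M)
(X(-16, -31) - 4640)/(-1210 - 1549) = ((-6 + 49*(-31)*(-16)) - 4640)/(-1210 - 1549) = ((-6 + 24304) - 4640)/(-2759) = (24298 - 4640)*(-1/2759) = 19658*(-1/2759) = -19658/2759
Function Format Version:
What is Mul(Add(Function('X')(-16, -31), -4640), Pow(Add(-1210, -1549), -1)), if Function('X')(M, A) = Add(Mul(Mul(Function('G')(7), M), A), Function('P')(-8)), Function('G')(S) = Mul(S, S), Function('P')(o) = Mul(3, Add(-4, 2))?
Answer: Rational(-19658, 2759) ≈ -7.1250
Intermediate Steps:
Function('P')(o) = -6 (Function('P')(o) = Mul(3, -2) = -6)
Function('G')(S) = Pow(S, 2)
Function('X')(M, A) = Add(-6, Mul(49, A, M)) (Function('X')(M, A) = Add(Mul(Mul(Pow(7, 2), M), A), -6) = Add(Mul(Mul(49, M), A), -6) = Add(Mul(49, A, M), -6) = Add(-6, Mul(49, A, M)))
Mul(Add(Function('X')(-16, -31), -4640), Pow(Add(-1210, -1549), -1)) = Mul(Add(Add(-6, Mul(49, -31, -16)), -4640), Pow(Add(-1210, -1549), -1)) = Mul(Add(Add(-6, 24304), -4640), Pow(-2759, -1)) = Mul(Add(24298, -4640), Rational(-1, 2759)) = Mul(19658, Rational(-1, 2759)) = Rational(-19658, 2759)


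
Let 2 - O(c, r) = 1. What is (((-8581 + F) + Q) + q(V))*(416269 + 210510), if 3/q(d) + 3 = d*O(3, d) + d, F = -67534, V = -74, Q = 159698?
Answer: 7910596562370/151 ≈ 5.2388e+10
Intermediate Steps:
O(c, r) = 1 (O(c, r) = 2 - 1*1 = 2 - 1 = 1)
q(d) = 3/(-3 + 2*d) (q(d) = 3/(-3 + (d*1 + d)) = 3/(-3 + (d + d)) = 3/(-3 + 2*d))
(((-8581 + F) + Q) + q(V))*(416269 + 210510) = (((-8581 - 67534) + 159698) + 3/(-3 + 2*(-74)))*(416269 + 210510) = ((-76115 + 159698) + 3/(-3 - 148))*626779 = (83583 + 3/(-151))*626779 = (83583 + 3*(-1/151))*626779 = (83583 - 3/151)*626779 = (12621030/151)*626779 = 7910596562370/151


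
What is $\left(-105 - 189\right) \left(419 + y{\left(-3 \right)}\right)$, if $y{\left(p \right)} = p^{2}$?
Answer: $-125832$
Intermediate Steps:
$\left(-105 - 189\right) \left(419 + y{\left(-3 \right)}\right) = \left(-105 - 189\right) \left(419 + \left(-3\right)^{2}\right) = - 294 \left(419 + 9\right) = \left(-294\right) 428 = -125832$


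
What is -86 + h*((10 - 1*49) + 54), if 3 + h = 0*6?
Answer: -131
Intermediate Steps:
h = -3 (h = -3 + 0*6 = -3 + 0 = -3)
-86 + h*((10 - 1*49) + 54) = -86 - 3*((10 - 1*49) + 54) = -86 - 3*((10 - 49) + 54) = -86 - 3*(-39 + 54) = -86 - 3*15 = -86 - 45 = -131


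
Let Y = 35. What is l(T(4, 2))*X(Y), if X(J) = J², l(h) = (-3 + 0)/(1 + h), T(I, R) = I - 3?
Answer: -3675/2 ≈ -1837.5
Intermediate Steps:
T(I, R) = -3 + I
l(h) = -3/(1 + h)
l(T(4, 2))*X(Y) = -3/(1 + (-3 + 4))*35² = -3/(1 + 1)*1225 = -3/2*1225 = -3675/2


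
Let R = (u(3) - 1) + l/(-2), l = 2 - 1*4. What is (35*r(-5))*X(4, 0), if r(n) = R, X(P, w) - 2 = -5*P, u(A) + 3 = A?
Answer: 0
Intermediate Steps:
l = -2 (l = 2 - 4 = -2)
u(A) = -3 + A
X(P, w) = 2 - 5*P
R = 0 (R = ((-3 + 3) - 1) - 2/(-2) = (0 - 1) - 2*(-½) = -1 + 1 = 0)
r(n) = 0
(35*r(-5))*X(4, 0) = (35*0)*(2 - 5*4) = 0*(2 - 20) = 0*(-18) = 0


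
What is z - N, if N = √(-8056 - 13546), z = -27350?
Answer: -27350 - I*√21602 ≈ -27350.0 - 146.98*I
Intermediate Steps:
N = I*√21602 (N = √(-21602) = I*√21602 ≈ 146.98*I)
z - N = -27350 - I*√21602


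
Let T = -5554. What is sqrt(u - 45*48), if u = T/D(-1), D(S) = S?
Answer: sqrt(3394) ≈ 58.258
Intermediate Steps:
u = 5554 (u = -5554/(-1) = -5554*(-1) = 5554)
sqrt(u - 45*48) = sqrt(5554 - 45*48) = sqrt(5554 - 2160) = sqrt(3394)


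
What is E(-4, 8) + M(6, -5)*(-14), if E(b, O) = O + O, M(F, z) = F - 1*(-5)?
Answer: -138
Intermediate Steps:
M(F, z) = 5 + F (M(F, z) = F + 5 = 5 + F)
E(b, O) = 2*O
E(-4, 8) + M(6, -5)*(-14) = 2*8 + (5 + 6)*(-14) = 16 + 11*(-14) = 16 - 154 = -138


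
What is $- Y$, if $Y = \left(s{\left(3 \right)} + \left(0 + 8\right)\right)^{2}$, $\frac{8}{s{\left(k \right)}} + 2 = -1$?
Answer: $- \frac{256}{9} \approx -28.444$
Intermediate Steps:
$s{\left(k \right)} = - \frac{8}{3}$ ($s{\left(k \right)} = \frac{8}{-2 - 1} = \frac{8}{-3} = 8 \left(- \frac{1}{3}\right) = - \frac{8}{3}$)
$Y = \frac{256}{9}$ ($Y = \left(- \frac{8}{3} + \left(0 + 8\right)\right)^{2} = \left(- \frac{8}{3} + 8\right)^{2} = \left(\frac{16}{3}\right)^{2} = \frac{256}{9} \approx 28.444$)
$- Y = \left(-1\right) \frac{256}{9} = - \frac{256}{9}$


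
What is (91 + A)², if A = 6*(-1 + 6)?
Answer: 14641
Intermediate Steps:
A = 30 (A = 6*5 = 30)
(91 + A)² = (91 + 30)² = 121² = 14641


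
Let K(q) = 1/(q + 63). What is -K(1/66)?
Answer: -66/4159 ≈ -0.015869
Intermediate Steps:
K(q) = 1/(63 + q)
-K(1/66) = -1/(63 + 1/66) = -1/4159/66 = -1*66/4159 = -66/4159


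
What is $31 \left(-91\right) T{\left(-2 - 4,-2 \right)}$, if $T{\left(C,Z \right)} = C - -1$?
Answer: $14105$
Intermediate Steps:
$T{\left(C,Z \right)} = 1 + C$ ($T{\left(C,Z \right)} = C + 1 = 1 + C$)
$31 \left(-91\right) T{\left(-2 - 4,-2 \right)} = 31 \left(-91\right) \left(1 - 6\right) = - 2821 \left(1 - 6\right) = \left(-2821\right) \left(-5\right) = 14105$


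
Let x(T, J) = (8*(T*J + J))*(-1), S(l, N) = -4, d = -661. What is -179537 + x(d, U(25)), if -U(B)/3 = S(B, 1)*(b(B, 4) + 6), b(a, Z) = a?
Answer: 1784623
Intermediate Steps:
U(B) = 72 + 12*B (U(B) = -(-12)*(B + 6) = -(-12)*(6 + B) = -3*(-24 - 4*B) = 72 + 12*B)
x(T, J) = -8*J - 8*J*T (x(T, J) = (8*(J*T + J))*(-1) = (8*(J + J*T))*(-1) = (8*J + 8*J*T)*(-1) = -8*J - 8*J*T)
-179537 + x(d, U(25)) = -179537 - 8*(72 + 12*25)*(1 - 661) = -179537 - 8*(72 + 300)*(-660) = -179537 - 8*372*(-660) = -179537 + 1964160 = 1784623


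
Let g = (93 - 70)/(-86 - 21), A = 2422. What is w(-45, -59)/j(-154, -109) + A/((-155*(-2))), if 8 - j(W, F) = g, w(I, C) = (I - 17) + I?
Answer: -710126/136245 ≈ -5.2121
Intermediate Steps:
g = -23/107 (g = 23/(-107) = 23*(-1/107) = -23/107 ≈ -0.21495)
w(I, C) = -17 + 2*I (w(I, C) = (-17 + I) + I = -17 + 2*I)
j(W, F) = 879/107 (j(W, F) = 8 - 1*(-23/107) = 8 + 23/107 = 879/107)
w(-45, -59)/j(-154, -109) + A/((-155*(-2))) = (-17 + 2*(-45))/(879/107) + 2422/((-155*(-2))) = (-17 - 90)*(107/879) + 2422/310 = -107*107/879 + 2422*(1/310) = -11449/879 + 1211/155 = -710126/136245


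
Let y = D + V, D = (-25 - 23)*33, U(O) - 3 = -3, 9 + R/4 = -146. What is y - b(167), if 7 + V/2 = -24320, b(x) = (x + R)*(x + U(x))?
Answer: 25413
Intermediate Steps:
R = -620 (R = -36 + 4*(-146) = -36 - 584 = -620)
U(O) = 0 (U(O) = 3 - 3 = 0)
b(x) = x*(-620 + x) (b(x) = (x - 620)*(x + 0) = (-620 + x)*x = x*(-620 + x))
D = -1584 (D = -48*33 = -1584)
V = -48654 (V = -14 + 2*(-24320) = -14 - 48640 = -48654)
y = -50238 (y = -1584 - 48654 = -50238)
y - b(167) = -50238 - 167*(-620 + 167) = -50238 - 167*(-453) = -50238 - 1*(-75651) = -50238 + 75651 = 25413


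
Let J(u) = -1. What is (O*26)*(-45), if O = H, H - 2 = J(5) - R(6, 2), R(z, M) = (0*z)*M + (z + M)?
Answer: 8190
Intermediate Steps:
R(z, M) = M + z (R(z, M) = 0*M + (M + z) = 0 + (M + z) = M + z)
H = -7 (H = 2 + (-1 - (2 + 6)) = 2 + (-1 - 1*8) = 2 + (-1 - 8) = 2 - 9 = -7)
O = -7
(O*26)*(-45) = -7*26*(-45) = -182*(-45) = 8190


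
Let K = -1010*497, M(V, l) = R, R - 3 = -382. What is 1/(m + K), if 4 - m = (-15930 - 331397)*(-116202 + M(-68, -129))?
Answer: -1/40492230953 ≈ -2.4696e-11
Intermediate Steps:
R = -379 (R = 3 - 382 = -379)
M(V, l) = -379
m = -40491728983 (m = 4 - (-15930 - 331397)*(-116202 - 379) = 4 - (-347327)*(-116581) = 4 - 1*40491728987 = 4 - 40491728987 = -40491728983)
K = -501970
1/(m + K) = 1/(-40491728983 - 501970) = 1/(-40492230953) = -1/40492230953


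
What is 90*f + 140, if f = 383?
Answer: 34610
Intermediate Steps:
90*f + 140 = 90*383 + 140 = 34470 + 140 = 34610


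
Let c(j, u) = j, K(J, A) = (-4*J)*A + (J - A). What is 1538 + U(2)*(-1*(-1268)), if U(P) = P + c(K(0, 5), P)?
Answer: -2266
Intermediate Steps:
K(J, A) = J - A - 4*A*J (K(J, A) = -4*A*J + (J - A) = J - A - 4*A*J)
U(P) = -5 + P (U(P) = P + (0 - 1*5 - 4*5*0) = P + (0 - 5 + 0) = P - 5 = -5 + P)
1538 + U(2)*(-1*(-1268)) = 1538 + (-5 + 2)*(-1*(-1268)) = 1538 - 3*1268 = 1538 - 3804 = -2266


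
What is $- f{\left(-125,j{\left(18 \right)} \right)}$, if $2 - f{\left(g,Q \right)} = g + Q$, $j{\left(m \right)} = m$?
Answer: $-109$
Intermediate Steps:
$f{\left(g,Q \right)} = 2 - Q - g$ ($f{\left(g,Q \right)} = 2 - \left(g + Q\right) = 2 - \left(Q + g\right) = 2 - Q - g$)
$- f{\left(-125,j{\left(18 \right)} \right)} = - (2 - 18 - -125) = - (2 - 18 + 125) = \left(-1\right) 109 = -109$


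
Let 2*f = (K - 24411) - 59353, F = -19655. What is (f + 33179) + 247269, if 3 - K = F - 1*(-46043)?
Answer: 450747/2 ≈ 2.2537e+5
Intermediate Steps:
K = -26385 (K = 3 - (-19655 - 1*(-46043)) = 3 - (-19655 + 46043) = 3 - 1*26388 = 3 - 26388 = -26385)
f = -110149/2 (f = ((-26385 - 24411) - 59353)/2 = (-50796 - 59353)/2 = (1/2)*(-110149) = -110149/2 ≈ -55075.)
(f + 33179) + 247269 = (-110149/2 + 33179) + 247269 = -43791/2 + 247269 = 450747/2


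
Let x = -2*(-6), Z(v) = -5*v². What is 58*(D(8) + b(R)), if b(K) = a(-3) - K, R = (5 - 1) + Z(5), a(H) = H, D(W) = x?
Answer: 7540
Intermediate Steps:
x = 12
D(W) = 12
R = -121 (R = (5 - 1) - 5*5² = 4 - 5*25 = 4 - 125 = -121)
b(K) = -3 - K
58*(D(8) + b(R)) = 58*(12 + (-3 - 1*(-121))) = 58*(12 + (-3 + 121)) = 58*(12 + 118) = 58*130 = 7540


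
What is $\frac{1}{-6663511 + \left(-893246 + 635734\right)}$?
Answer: $- \frac{1}{6921023} \approx -1.4449 \cdot 10^{-7}$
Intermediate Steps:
$\frac{1}{-6663511 + \left(-893246 + 635734\right)} = \frac{1}{-6663511 - 257512} = \frac{1}{-6921023} = - \frac{1}{6921023}$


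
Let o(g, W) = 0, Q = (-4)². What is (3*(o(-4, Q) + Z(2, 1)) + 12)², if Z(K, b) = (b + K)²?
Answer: 1521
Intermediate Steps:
Q = 16
Z(K, b) = (K + b)²
(3*(o(-4, Q) + Z(2, 1)) + 12)² = (3*(0 + (2 + 1)²) + 12)² = (3*(0 + 3²) + 12)² = (3*(0 + 9) + 12)² = (3*9 + 12)² = (27 + 12)² = 39² = 1521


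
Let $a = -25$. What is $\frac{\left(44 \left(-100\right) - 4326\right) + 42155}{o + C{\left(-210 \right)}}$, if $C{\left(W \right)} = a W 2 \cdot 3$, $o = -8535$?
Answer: $\frac{11143}{7655} \approx 1.4557$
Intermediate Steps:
$C{\left(W \right)} = - 150 W$ ($C{\left(W \right)} = - 25 W 2 \cdot 3 = - 25 \cdot 2 W 3 = - 25 \cdot 6 W = - 150 W$)
$\frac{\left(44 \left(-100\right) - 4326\right) + 42155}{o + C{\left(-210 \right)}} = \frac{\left(44 \left(-100\right) - 4326\right) + 42155}{-8535 - -31500} = \frac{\left(-4400 - 4326\right) + 42155}{-8535 + 31500} = \frac{-8726 + 42155}{22965} = 33429 \cdot \frac{1}{22965} = \frac{11143}{7655}$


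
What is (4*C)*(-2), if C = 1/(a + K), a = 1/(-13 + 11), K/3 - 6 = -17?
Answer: 16/67 ≈ 0.23881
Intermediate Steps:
K = -33 (K = 18 + 3*(-17) = 18 - 51 = -33)
a = -1/2 (a = 1/(-2) = -1/2 ≈ -0.50000)
C = -2/67 (C = 1/(-1/2 - 33) = 1/(-67/2) = -2/67 ≈ -0.029851)
(4*C)*(-2) = (4*(-2/67))*(-2) = -8/67*(-2) = 16/67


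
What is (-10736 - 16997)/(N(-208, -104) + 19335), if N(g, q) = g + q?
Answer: -27733/19023 ≈ -1.4579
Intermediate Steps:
(-10736 - 16997)/(N(-208, -104) + 19335) = (-10736 - 16997)/((-208 - 104) + 19335) = -27733/(-312 + 19335) = -27733/19023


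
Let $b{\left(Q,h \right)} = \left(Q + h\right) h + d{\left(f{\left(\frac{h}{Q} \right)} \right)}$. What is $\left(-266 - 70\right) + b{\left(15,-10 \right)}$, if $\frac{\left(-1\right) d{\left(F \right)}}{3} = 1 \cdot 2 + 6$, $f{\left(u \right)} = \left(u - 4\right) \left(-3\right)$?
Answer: $-410$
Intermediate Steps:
$f{\left(u \right)} = 12 - 3 u$ ($f{\left(u \right)} = \left(-4 + u\right) \left(-3\right) = 12 - 3 u$)
$d{\left(F \right)} = -24$ ($d{\left(F \right)} = - 3 \left(1 \cdot 2 + 6\right) = - 3 \left(2 + 6\right) = \left(-3\right) 8 = -24$)
$b{\left(Q,h \right)} = -24 + h \left(Q + h\right)$ ($b{\left(Q,h \right)} = \left(Q + h\right) h - 24 = h \left(Q + h\right) - 24 = -24 + h \left(Q + h\right)$)
$\left(-266 - 70\right) + b{\left(15,-10 \right)} = \left(-266 - 70\right) + \left(-24 + \left(-10\right)^{2} + 15 \left(-10\right)\right) = -336 - 74 = -410$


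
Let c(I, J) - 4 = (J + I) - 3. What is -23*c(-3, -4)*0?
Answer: 0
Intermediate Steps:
c(I, J) = 1 + I + J (c(I, J) = 4 + ((J + I) - 3) = 4 + ((I + J) - 3) = 4 + (-3 + I + J) = 1 + I + J)
-23*c(-3, -4)*0 = -23*(1 - 3 - 4)*0 = -23*(-6)*0 = 138*0 = 0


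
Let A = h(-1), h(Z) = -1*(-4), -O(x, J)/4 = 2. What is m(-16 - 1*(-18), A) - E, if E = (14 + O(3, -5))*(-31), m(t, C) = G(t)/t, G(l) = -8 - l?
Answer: 181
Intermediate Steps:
O(x, J) = -8 (O(x, J) = -4*2 = -8)
h(Z) = 4
A = 4
m(t, C) = (-8 - t)/t
E = -186 (E = (14 - 8)*(-31) = 6*(-31) = -186)
m(-16 - 1*(-18), A) - E = (-8 - (-16 - 1*(-18)))/(-16 - 1*(-18)) - 1*(-186) = (-8 - (-16 + 18))/(-16 + 18) + 186 = (-8 - 1*2)/2 + 186 = (-8 - 2)/2 + 186 = (1/2)*(-10) + 186 = -5 + 186 = 181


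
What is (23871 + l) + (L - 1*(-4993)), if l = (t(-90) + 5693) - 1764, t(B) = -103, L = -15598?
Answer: 17092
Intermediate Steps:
l = 3826 (l = (-103 + 5693) - 1764 = 5590 - 1764 = 3826)
(23871 + l) + (L - 1*(-4993)) = (23871 + 3826) + (-15598 - 1*(-4993)) = 27697 + (-15598 + 4993) = 27697 - 10605 = 17092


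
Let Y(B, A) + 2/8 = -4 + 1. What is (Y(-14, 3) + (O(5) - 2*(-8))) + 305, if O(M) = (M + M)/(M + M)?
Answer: 1275/4 ≈ 318.75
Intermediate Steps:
O(M) = 1 (O(M) = (2*M)/((2*M)) = (2*M)*(1/(2*M)) = 1)
Y(B, A) = -13/4 (Y(B, A) = -¼ + (-4 + 1) = -¼ - 3 = -13/4)
(Y(-14, 3) + (O(5) - 2*(-8))) + 305 = (-13/4 + (1 - 2*(-8))) + 305 = (-13/4 + (1 + 16)) + 305 = (-13/4 + 17) + 305 = 55/4 + 305 = 1275/4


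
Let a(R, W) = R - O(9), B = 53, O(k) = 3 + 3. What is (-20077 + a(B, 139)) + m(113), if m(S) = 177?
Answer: -19853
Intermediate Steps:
O(k) = 6
a(R, W) = -6 + R (a(R, W) = R - 1*6 = R - 6 = -6 + R)
(-20077 + a(B, 139)) + m(113) = (-20077 + (-6 + 53)) + 177 = (-20077 + 47) + 177 = -20030 + 177 = -19853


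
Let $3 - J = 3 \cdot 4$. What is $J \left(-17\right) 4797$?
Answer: $733941$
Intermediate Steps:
$J = -9$ ($J = 3 - 3 \cdot 4 = 3 - 12 = -9$)
$J \left(-17\right) 4797 = \left(-9\right) \left(-17\right) 4797 = 153 \cdot 4797 = 733941$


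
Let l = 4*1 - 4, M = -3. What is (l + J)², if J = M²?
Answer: 81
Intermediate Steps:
J = 9 (J = (-3)² = 9)
l = 0 (l = 4 - 4 = 0)
(l + J)² = (0 + 9)² = 9² = 81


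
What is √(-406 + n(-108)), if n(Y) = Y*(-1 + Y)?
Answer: √11366 ≈ 106.61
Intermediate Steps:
√(-406 + n(-108)) = √(-406 - 108*(-1 - 108)) = √(-406 - 108*(-109)) = √(-406 + 11772) = √11366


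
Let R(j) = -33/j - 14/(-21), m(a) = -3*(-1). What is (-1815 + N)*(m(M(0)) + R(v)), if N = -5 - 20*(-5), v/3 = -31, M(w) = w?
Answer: -643280/93 ≈ -6917.0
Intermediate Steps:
v = -93 (v = 3*(-31) = -93)
N = 95 (N = -5 + 100 = 95)
m(a) = 3
R(j) = ⅔ - 33/j (R(j) = -33/j - 14*(-1/21) = -33/j + ⅔ = ⅔ - 33/j)
(-1815 + N)*(m(M(0)) + R(v)) = (-1815 + 95)*(3 + (⅔ - 33/(-93))) = -1720*(3 + (⅔ - 33*(-1/93))) = -1720*(3 + (⅔ + 11/31)) = -1720*(3 + 95/93) = -1720*374/93 = -643280/93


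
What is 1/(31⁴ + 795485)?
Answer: 1/1719006 ≈ 5.8173e-7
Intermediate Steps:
1/(31⁴ + 795485) = 1/(923521 + 795485) = 1/1719006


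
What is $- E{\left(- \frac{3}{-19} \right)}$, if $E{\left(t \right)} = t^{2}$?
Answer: $- \frac{9}{361} \approx -0.024931$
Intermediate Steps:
$- E{\left(- \frac{3}{-19} \right)} = - \left(- \frac{3}{-19}\right)^{2} = - \left(\left(-3\right) \left(- \frac{1}{19}\right)\right)^{2} = - \left(\frac{3}{19}\right)^{2} = \left(-1\right) \frac{9}{361} = - \frac{9}{361}$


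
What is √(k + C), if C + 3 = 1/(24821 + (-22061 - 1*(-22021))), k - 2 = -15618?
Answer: I*√9591596028078/24781 ≈ 124.98*I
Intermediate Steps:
k = -15616 (k = 2 - 15618 = -15616)
C = -74342/24781 (C = -3 + 1/(24821 + (-22061 - 1*(-22021))) = -3 + 1/(24821 + (-22061 + 22021)) = -3 + 1/(24821 - 40) = -3 + 1/24781 = -74342/24781 ≈ -3.0000)
√(k + C) = √(-15616 - 74342/24781) = √(-387054438/24781) = I*√9591596028078/24781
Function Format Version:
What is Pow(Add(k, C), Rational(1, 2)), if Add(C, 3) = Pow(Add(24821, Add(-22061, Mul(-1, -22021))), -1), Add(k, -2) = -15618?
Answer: Mul(Rational(1, 24781), I, Pow(9591596028078, Rational(1, 2))) ≈ Mul(124.98, I)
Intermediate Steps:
k = -15616 (k = Add(2, -15618) = -15616)
C = Rational(-74342, 24781) (C = Add(-3, Pow(Add(24821, Add(-22061, Mul(-1, -22021))), -1)) = Add(-3, Pow(Add(24821, Add(-22061, 22021)), -1)) = Add(-3, Pow(Add(24821, -40), -1)) = Add(-3, Pow(24781, -1)) = Add(-3, Rational(1, 24781)) = Rational(-74342, 24781) ≈ -3.0000)
Pow(Add(k, C), Rational(1, 2)) = Pow(Add(-15616, Rational(-74342, 24781)), Rational(1, 2)) = Pow(Rational(-387054438, 24781), Rational(1, 2)) = Mul(Rational(1, 24781), I, Pow(9591596028078, Rational(1, 2)))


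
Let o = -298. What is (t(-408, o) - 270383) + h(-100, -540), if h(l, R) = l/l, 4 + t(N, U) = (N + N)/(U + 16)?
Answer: -12708006/47 ≈ -2.7038e+5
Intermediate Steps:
t(N, U) = -4 + 2*N/(16 + U) (t(N, U) = -4 + (N + N)/(U + 16) = -4 + (2*N)/(16 + U) = -4 + 2*N/(16 + U))
h(l, R) = 1
(t(-408, o) - 270383) + h(-100, -540) = (2*(-32 - 408 - 2*(-298))/(16 - 298) - 270383) + 1 = (2*(-32 - 408 + 596)/(-282) - 270383) + 1 = (2*(-1/282)*156 - 270383) + 1 = (-52/47 - 270383) + 1 = -12708053/47 + 1 = -12708006/47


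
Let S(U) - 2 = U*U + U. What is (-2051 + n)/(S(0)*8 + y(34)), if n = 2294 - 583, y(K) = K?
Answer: -34/5 ≈ -6.8000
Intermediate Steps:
S(U) = 2 + U + U² (S(U) = 2 + (U*U + U) = 2 + (U² + U) = 2 + (U + U²) = 2 + U + U²)
n = 1711
(-2051 + n)/(S(0)*8 + y(34)) = (-2051 + 1711)/((2 + 0 + 0²)*8 + 34) = -340/((2 + 0 + 0)*8 + 34) = -340/(2*8 + 34) = -340/(16 + 34) = -340/50 = -340*1/50 = -34/5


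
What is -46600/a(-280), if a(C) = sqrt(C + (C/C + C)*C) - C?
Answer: -23300 + 2330*sqrt(4865)/7 ≈ -83.363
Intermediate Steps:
a(C) = sqrt(C + C*(1 + C)) - C (a(C) = sqrt(C + (1 + C)*C) - C = sqrt(C + C*(1 + C)) - C)
-46600/a(-280) = -46600/(sqrt(-280*(2 - 280)) - 1*(-280)) = -46600/(sqrt(-280*(-278)) + 280) = -46600/(sqrt(77840) + 280) = -46600/(4*sqrt(4865) + 280) = -46600/(280 + 4*sqrt(4865))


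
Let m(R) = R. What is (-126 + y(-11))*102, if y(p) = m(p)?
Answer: -13974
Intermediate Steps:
y(p) = p
(-126 + y(-11))*102 = (-126 - 11)*102 = -137*102 = -13974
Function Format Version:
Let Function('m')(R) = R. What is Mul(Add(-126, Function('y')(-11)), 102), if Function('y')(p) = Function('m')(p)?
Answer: -13974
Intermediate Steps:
Function('y')(p) = p
Mul(Add(-126, Function('y')(-11)), 102) = Mul(Add(-126, -11), 102) = Mul(-137, 102) = -13974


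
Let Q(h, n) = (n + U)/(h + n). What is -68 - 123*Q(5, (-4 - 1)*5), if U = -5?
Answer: -505/2 ≈ -252.50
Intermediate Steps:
Q(h, n) = (-5 + n)/(h + n) (Q(h, n) = (n - 5)/(h + n) = (-5 + n)/(h + n))
-68 - 123*Q(5, (-4 - 1)*5) = -68 - 123*(-5 + (-4 - 1)*5)/(5 + (-4 - 1)*5) = -68 - 123*(-5 - 5*5)/(5 - 5*5) = -68 - 123*(-5 - 25)/(5 - 25) = -68 - 123*(-30)/(-20) = -68 - (-123)*(-30)/20 = -68 - 123*3/2 = -68 - 369/2 = -505/2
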